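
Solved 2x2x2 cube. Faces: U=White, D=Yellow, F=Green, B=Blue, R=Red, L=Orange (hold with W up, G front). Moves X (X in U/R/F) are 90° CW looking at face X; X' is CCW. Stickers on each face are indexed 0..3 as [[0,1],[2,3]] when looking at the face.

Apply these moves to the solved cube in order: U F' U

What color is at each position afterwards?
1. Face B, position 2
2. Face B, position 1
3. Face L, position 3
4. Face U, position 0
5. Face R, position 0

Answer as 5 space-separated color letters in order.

Answer: B W W B O

Derivation:
After move 1 (U): U=WWWW F=RRGG R=BBRR B=OOBB L=GGOO
After move 2 (F'): F=RGRG U=WWBR R=YBYR D=GOYY L=GWOW
After move 3 (U): U=BWRW F=YBRG R=OOYR B=GWBB L=RGOW
Query 1: B[2] = B
Query 2: B[1] = W
Query 3: L[3] = W
Query 4: U[0] = B
Query 5: R[0] = O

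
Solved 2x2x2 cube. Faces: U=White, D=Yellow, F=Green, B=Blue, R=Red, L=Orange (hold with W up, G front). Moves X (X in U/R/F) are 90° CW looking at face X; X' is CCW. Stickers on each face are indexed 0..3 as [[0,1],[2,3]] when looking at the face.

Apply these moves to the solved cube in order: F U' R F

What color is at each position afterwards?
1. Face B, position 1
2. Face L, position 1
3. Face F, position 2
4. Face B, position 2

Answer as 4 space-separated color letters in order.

After move 1 (F): F=GGGG U=WWOO R=WRWR D=RRYY L=OYOY
After move 2 (U'): U=WOWO F=OYGG R=GGWR B=WRBB L=BBOY
After move 3 (R): R=WGRG U=WYWG F=ORGY D=RBYW B=OROB
After move 4 (F): F=GOYR U=WYYB R=WGGG D=RWYW L=BROB
Query 1: B[1] = R
Query 2: L[1] = R
Query 3: F[2] = Y
Query 4: B[2] = O

Answer: R R Y O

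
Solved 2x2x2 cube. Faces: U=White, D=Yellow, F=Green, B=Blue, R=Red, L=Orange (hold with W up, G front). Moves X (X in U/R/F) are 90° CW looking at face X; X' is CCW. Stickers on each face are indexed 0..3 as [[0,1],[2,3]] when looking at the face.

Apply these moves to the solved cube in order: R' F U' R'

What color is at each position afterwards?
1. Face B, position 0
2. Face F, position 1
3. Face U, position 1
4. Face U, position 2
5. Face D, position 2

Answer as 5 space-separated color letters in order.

Answer: G O Y W Y

Derivation:
After move 1 (R'): R=RRRR U=WBWB F=GWGW D=YGYG B=YBYB
After move 2 (F): F=GGWW U=WBOO R=WRBR D=RRYG L=OYOG
After move 3 (U'): U=BOWO F=OYWW R=GGBR B=WRYB L=YBOG
After move 4 (R'): R=GRGB U=BYWW F=OOWO D=RYYW B=GRRB
Query 1: B[0] = G
Query 2: F[1] = O
Query 3: U[1] = Y
Query 4: U[2] = W
Query 5: D[2] = Y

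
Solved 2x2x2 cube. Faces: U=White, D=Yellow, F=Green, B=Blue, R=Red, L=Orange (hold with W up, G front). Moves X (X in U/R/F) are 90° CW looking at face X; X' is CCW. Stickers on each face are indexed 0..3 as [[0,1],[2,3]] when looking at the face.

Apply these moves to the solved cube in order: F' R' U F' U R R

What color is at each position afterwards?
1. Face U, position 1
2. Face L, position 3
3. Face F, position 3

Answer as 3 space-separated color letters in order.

Answer: W B G

Derivation:
After move 1 (F'): F=GGGG U=WWRR R=YRYR D=OOYY L=OWOW
After move 2 (R'): R=RRYY U=WBRB F=GWGR D=OGYG B=YBOB
After move 3 (U): U=RWBB F=RRGR R=YBYY B=OWOB L=GWOW
After move 4 (F'): F=RRRG U=RWYY R=GBOY D=WWYG L=GBOB
After move 5 (U): U=YRYW F=GBRG R=OWOY B=GBOB L=RROB
After move 6 (R): R=OOYW U=YBYG F=GWRG D=WOYG B=WBRB
After move 7 (R): R=YOWO U=YWYG F=GORG D=WRYW B=GBBB
Query 1: U[1] = W
Query 2: L[3] = B
Query 3: F[3] = G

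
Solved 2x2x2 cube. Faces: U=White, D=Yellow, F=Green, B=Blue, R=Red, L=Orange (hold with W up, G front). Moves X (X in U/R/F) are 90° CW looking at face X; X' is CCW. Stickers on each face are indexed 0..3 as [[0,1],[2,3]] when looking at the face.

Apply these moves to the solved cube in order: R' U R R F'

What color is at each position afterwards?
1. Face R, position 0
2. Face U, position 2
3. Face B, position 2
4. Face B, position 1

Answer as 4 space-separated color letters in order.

Answer: W R R O

Derivation:
After move 1 (R'): R=RRRR U=WBWB F=GWGW D=YGYG B=YBYB
After move 2 (U): U=WWBB F=RRGW R=YBRR B=OOYB L=GWOO
After move 3 (R): R=RYRB U=WRBW F=RGGG D=YYYO B=BOWB
After move 4 (R): R=RRBY U=WGBG F=RYGO D=YWYB B=WORB
After move 5 (F'): F=YORG U=WGRB R=WRYY D=WOYB L=GGOB
Query 1: R[0] = W
Query 2: U[2] = R
Query 3: B[2] = R
Query 4: B[1] = O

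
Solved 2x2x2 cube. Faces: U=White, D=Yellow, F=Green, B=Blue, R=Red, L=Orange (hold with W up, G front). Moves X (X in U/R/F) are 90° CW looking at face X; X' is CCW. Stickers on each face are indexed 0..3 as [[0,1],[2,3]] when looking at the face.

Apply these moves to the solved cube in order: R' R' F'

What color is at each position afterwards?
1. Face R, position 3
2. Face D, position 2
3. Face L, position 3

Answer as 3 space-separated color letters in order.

Answer: R Y W

Derivation:
After move 1 (R'): R=RRRR U=WBWB F=GWGW D=YGYG B=YBYB
After move 2 (R'): R=RRRR U=WYWY F=GBGB D=YWYW B=GBGB
After move 3 (F'): F=BBGG U=WYRR R=WRYR D=OOYW L=OYOW
Query 1: R[3] = R
Query 2: D[2] = Y
Query 3: L[3] = W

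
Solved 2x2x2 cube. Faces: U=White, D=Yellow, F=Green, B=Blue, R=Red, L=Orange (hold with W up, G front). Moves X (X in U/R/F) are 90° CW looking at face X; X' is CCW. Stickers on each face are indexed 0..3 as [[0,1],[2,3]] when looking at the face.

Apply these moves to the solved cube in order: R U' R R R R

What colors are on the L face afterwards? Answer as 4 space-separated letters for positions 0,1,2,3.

Answer: W B O O

Derivation:
After move 1 (R): R=RRRR U=WGWG F=GYGY D=YBYB B=WBWB
After move 2 (U'): U=GGWW F=OOGY R=GYRR B=RRWB L=WBOO
After move 3 (R): R=RGRY U=GOWY F=OBGB D=YWYR B=WRGB
After move 4 (R): R=RRYG U=GBWB F=OWGR D=YGYW B=YROB
After move 5 (R): R=YRGR U=GWWR F=OGGW D=YOYY B=BRBB
After move 6 (R): R=GYRR U=GGWW F=OOGY D=YBYB B=RRWB
Query: L face = WBOO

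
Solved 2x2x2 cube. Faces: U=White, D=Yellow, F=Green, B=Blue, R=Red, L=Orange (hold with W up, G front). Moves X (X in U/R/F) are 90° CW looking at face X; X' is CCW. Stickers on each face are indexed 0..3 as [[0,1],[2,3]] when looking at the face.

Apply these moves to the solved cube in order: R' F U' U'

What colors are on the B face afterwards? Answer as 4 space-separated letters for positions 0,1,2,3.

After move 1 (R'): R=RRRR U=WBWB F=GWGW D=YGYG B=YBYB
After move 2 (F): F=GGWW U=WBOO R=WRBR D=RRYG L=OYOG
After move 3 (U'): U=BOWO F=OYWW R=GGBR B=WRYB L=YBOG
After move 4 (U'): U=OOBW F=YBWW R=OYBR B=GGYB L=WROG
Query: B face = GGYB

Answer: G G Y B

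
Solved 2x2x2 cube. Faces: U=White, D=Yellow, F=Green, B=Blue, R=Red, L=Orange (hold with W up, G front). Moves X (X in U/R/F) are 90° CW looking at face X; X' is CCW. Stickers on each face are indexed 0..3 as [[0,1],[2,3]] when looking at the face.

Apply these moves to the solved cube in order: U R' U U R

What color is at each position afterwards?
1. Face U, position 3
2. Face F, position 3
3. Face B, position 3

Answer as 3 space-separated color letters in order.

After move 1 (U): U=WWWW F=RRGG R=BBRR B=OOBB L=GGOO
After move 2 (R'): R=BRBR U=WBWO F=RWGW D=YRYG B=YOYB
After move 3 (U): U=WWOB F=BRGW R=YOBR B=GGYB L=RWOO
After move 4 (U): U=OWBW F=YOGW R=GGBR B=RWYB L=BROO
After move 5 (R): R=BGRG U=OOBW F=YRGG D=YYYR B=WWWB
Query 1: U[3] = W
Query 2: F[3] = G
Query 3: B[3] = B

Answer: W G B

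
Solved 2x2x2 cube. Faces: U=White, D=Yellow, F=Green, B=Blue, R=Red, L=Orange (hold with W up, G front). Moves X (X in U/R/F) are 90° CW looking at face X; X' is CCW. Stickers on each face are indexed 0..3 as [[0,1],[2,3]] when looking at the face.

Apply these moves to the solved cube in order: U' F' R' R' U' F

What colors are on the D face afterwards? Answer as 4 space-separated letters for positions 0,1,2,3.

Answer: G O Y R

Derivation:
After move 1 (U'): U=WWWW F=OOGG R=GGRR B=RRBB L=BBOO
After move 2 (F'): F=OGOG U=WWGR R=YGYR D=BOYY L=BWOW
After move 3 (R'): R=GRYY U=WBGR F=OWOR D=BGYG B=YROB
After move 4 (R'): R=RYGY U=WOGY F=OBOR D=BWYR B=GRGB
After move 5 (U'): U=OYWG F=BWOR R=OBGY B=RYGB L=GROW
After move 6 (F): F=OBRW U=OYWR R=WBGY D=GOYR L=GBOW
Query: D face = GOYR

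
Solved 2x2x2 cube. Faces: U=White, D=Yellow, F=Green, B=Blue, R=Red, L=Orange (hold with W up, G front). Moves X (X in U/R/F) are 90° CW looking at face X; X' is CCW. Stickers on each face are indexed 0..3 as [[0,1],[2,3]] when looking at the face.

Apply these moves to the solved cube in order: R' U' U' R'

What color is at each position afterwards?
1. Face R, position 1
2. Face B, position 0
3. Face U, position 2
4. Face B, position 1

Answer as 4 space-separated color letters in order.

After move 1 (R'): R=RRRR U=WBWB F=GWGW D=YGYG B=YBYB
After move 2 (U'): U=BBWW F=OOGW R=GWRR B=RRYB L=YBOO
After move 3 (U'): U=BWBW F=YBGW R=OORR B=GWYB L=RROO
After move 4 (R'): R=OROR U=BYBG F=YWGW D=YBYW B=GWGB
Query 1: R[1] = R
Query 2: B[0] = G
Query 3: U[2] = B
Query 4: B[1] = W

Answer: R G B W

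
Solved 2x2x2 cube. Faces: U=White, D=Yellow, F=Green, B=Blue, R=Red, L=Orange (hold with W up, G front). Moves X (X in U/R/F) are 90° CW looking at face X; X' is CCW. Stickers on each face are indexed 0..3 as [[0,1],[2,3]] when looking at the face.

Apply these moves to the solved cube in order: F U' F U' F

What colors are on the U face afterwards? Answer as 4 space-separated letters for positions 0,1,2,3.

Answer: O B R R

Derivation:
After move 1 (F): F=GGGG U=WWOO R=WRWR D=RRYY L=OYOY
After move 2 (U'): U=WOWO F=OYGG R=GGWR B=WRBB L=BBOY
After move 3 (F): F=GOGY U=WOYB R=WGOR D=WGYY L=BROR
After move 4 (U'): U=OBWY F=BRGY R=GOOR B=WGBB L=WROR
After move 5 (F): F=GBYR U=OBRR R=WOYR D=OGYY L=WWOG
Query: U face = OBRR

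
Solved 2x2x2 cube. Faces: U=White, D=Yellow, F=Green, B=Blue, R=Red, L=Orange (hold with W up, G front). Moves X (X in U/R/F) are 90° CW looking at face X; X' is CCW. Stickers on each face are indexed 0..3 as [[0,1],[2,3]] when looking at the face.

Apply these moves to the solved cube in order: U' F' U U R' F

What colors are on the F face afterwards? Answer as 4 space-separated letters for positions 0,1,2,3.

After move 1 (U'): U=WWWW F=OOGG R=GGRR B=RRBB L=BBOO
After move 2 (F'): F=OGOG U=WWGR R=YGYR D=BOYY L=BWOW
After move 3 (U): U=GWRW F=YGOG R=RRYR B=BWBB L=OGOW
After move 4 (U): U=RGWW F=RROG R=BWYR B=OGBB L=YGOW
After move 5 (R'): R=WRBY U=RBWO F=RGOW D=BRYG B=YGOB
After move 6 (F): F=ORWG U=RBWG R=WROY D=BWYG L=YBOR
Query: F face = ORWG

Answer: O R W G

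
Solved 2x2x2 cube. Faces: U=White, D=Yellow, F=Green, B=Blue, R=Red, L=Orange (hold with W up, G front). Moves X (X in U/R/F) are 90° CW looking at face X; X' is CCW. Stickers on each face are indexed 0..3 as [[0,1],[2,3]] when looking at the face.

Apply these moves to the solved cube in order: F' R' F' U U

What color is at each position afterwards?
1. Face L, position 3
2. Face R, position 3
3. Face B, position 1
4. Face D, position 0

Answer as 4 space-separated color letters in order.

Answer: R Y R W

Derivation:
After move 1 (F'): F=GGGG U=WWRR R=YRYR D=OOYY L=OWOW
After move 2 (R'): R=RRYY U=WBRB F=GWGR D=OGYG B=YBOB
After move 3 (F'): F=WRGG U=WBRY R=GROY D=WWYG L=OBOR
After move 4 (U): U=RWYB F=GRGG R=YBOY B=OBOB L=WROR
After move 5 (U): U=YRBW F=YBGG R=OBOY B=WROB L=GROR
Query 1: L[3] = R
Query 2: R[3] = Y
Query 3: B[1] = R
Query 4: D[0] = W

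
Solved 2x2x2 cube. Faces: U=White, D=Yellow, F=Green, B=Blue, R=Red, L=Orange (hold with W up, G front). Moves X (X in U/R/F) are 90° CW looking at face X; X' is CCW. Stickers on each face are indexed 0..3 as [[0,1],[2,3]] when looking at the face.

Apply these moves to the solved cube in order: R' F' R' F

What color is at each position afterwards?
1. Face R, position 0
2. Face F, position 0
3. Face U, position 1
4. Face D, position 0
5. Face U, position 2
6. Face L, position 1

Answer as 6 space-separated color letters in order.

Answer: R G Y G W O

Derivation:
After move 1 (R'): R=RRRR U=WBWB F=GWGW D=YGYG B=YBYB
After move 2 (F'): F=WWGG U=WBRR R=GRYR D=OOYG L=OBOW
After move 3 (R'): R=RRGY U=WYRY F=WBGR D=OWYG B=GBOB
After move 4 (F): F=GWRB U=WYWB R=RRYY D=GRYG L=OOOW
Query 1: R[0] = R
Query 2: F[0] = G
Query 3: U[1] = Y
Query 4: D[0] = G
Query 5: U[2] = W
Query 6: L[1] = O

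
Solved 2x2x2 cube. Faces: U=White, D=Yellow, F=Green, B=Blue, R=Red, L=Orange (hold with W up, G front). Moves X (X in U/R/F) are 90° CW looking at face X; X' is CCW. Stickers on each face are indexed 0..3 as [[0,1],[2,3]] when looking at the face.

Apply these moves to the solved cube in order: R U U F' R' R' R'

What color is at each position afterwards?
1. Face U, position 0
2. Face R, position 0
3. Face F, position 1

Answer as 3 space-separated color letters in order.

Answer: G Y O

Derivation:
After move 1 (R): R=RRRR U=WGWG F=GYGY D=YBYB B=WBWB
After move 2 (U): U=WWGG F=RRGY R=WBRR B=OOWB L=GYOO
After move 3 (U): U=GWGW F=WBGY R=OORR B=GYWB L=RROO
After move 4 (F'): F=BYWG U=GWOR R=BOYR D=ROYB L=RWOG
After move 5 (R'): R=ORBY U=GWOG F=BWWR D=RYYG B=BYOB
After move 6 (R'): R=RYOB U=GOOB F=BWWG D=RWYR B=GYYB
After move 7 (R'): R=YBRO U=GYOG F=BOWB D=RWYG B=RYWB
Query 1: U[0] = G
Query 2: R[0] = Y
Query 3: F[1] = O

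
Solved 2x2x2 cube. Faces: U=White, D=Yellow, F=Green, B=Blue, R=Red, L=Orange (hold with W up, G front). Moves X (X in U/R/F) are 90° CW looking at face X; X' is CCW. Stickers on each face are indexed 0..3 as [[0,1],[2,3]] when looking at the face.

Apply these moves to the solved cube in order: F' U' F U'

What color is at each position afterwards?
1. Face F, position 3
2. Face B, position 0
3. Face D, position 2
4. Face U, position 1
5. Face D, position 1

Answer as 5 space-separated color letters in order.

After move 1 (F'): F=GGGG U=WWRR R=YRYR D=OOYY L=OWOW
After move 2 (U'): U=WRWR F=OWGG R=GGYR B=YRBB L=BBOW
After move 3 (F): F=GOGW U=WRWB R=WGRR D=YGYY L=BOOO
After move 4 (U'): U=RBWW F=BOGW R=GORR B=WGBB L=YROO
Query 1: F[3] = W
Query 2: B[0] = W
Query 3: D[2] = Y
Query 4: U[1] = B
Query 5: D[1] = G

Answer: W W Y B G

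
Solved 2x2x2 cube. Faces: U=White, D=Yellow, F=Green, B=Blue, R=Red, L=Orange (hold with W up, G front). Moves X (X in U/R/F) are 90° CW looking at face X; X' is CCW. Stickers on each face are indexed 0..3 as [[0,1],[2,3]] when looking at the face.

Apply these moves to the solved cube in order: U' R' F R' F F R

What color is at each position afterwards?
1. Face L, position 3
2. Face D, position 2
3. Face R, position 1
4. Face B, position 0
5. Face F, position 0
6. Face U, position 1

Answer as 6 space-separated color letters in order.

After move 1 (U'): U=WWWW F=OOGG R=GGRR B=RRBB L=BBOO
After move 2 (R'): R=GRGR U=WBWR F=OWGW D=YOYG B=YRYB
After move 3 (F): F=GOWW U=WBOB R=WRRR D=GGYG L=BYOO
After move 4 (R'): R=RRWR U=WYOY F=GBWB D=GOYW B=GRGB
After move 5 (F): F=WGBB U=WYOY R=ORYR D=WRYW L=BGOO
After move 6 (F): F=BWBG U=WYOG R=ORYR D=YOYW L=BWOR
After move 7 (R): R=YORR U=WWOG F=BOBW D=YGYG B=GRYB
Query 1: L[3] = R
Query 2: D[2] = Y
Query 3: R[1] = O
Query 4: B[0] = G
Query 5: F[0] = B
Query 6: U[1] = W

Answer: R Y O G B W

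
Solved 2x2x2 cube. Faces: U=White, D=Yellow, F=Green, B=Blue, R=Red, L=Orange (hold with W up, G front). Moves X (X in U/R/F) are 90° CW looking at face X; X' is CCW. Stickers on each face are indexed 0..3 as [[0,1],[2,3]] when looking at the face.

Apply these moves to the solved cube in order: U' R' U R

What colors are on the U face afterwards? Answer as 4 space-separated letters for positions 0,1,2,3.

Answer: W R R W

Derivation:
After move 1 (U'): U=WWWW F=OOGG R=GGRR B=RRBB L=BBOO
After move 2 (R'): R=GRGR U=WBWR F=OWGW D=YOYG B=YRYB
After move 3 (U): U=WWRB F=GRGW R=YRGR B=BBYB L=OWOO
After move 4 (R): R=GYRR U=WRRW F=GOGG D=YYYB B=BBWB
Query: U face = WRRW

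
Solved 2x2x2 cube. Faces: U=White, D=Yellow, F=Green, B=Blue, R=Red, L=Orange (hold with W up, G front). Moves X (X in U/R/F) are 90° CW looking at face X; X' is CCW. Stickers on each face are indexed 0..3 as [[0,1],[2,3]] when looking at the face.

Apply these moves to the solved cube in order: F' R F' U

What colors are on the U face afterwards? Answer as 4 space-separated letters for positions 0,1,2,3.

After move 1 (F'): F=GGGG U=WWRR R=YRYR D=OOYY L=OWOW
After move 2 (R): R=YYRR U=WGRG F=GOGY D=OBYB B=RBWB
After move 3 (F'): F=OYGG U=WGYR R=BYOR D=WWYB L=OGOR
After move 4 (U): U=YWRG F=BYGG R=RBOR B=OGWB L=OYOR
Query: U face = YWRG

Answer: Y W R G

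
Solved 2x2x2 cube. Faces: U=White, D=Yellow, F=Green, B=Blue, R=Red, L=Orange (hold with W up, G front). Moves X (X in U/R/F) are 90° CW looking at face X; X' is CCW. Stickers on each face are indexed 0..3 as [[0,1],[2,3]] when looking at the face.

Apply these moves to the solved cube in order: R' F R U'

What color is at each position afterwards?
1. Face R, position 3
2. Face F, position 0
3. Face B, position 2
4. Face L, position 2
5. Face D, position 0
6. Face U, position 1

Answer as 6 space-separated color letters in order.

Answer: R O B O R W

Derivation:
After move 1 (R'): R=RRRR U=WBWB F=GWGW D=YGYG B=YBYB
After move 2 (F): F=GGWW U=WBOO R=WRBR D=RRYG L=OYOG
After move 3 (R): R=BWRR U=WGOW F=GRWG D=RYYY B=OBBB
After move 4 (U'): U=GWWO F=OYWG R=GRRR B=BWBB L=OBOG
Query 1: R[3] = R
Query 2: F[0] = O
Query 3: B[2] = B
Query 4: L[2] = O
Query 5: D[0] = R
Query 6: U[1] = W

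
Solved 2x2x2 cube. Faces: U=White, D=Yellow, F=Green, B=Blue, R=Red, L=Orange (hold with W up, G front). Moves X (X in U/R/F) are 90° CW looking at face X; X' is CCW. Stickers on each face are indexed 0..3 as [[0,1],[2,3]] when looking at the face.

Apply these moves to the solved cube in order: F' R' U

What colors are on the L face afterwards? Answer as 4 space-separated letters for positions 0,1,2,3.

After move 1 (F'): F=GGGG U=WWRR R=YRYR D=OOYY L=OWOW
After move 2 (R'): R=RRYY U=WBRB F=GWGR D=OGYG B=YBOB
After move 3 (U): U=RWBB F=RRGR R=YBYY B=OWOB L=GWOW
Query: L face = GWOW

Answer: G W O W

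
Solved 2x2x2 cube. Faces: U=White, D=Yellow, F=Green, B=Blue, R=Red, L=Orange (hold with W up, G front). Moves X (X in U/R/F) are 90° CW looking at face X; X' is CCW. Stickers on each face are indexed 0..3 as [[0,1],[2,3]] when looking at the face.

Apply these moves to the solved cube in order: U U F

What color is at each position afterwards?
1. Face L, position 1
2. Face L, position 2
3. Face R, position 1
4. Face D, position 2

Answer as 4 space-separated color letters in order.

After move 1 (U): U=WWWW F=RRGG R=BBRR B=OOBB L=GGOO
After move 2 (U): U=WWWW F=BBGG R=OORR B=GGBB L=RROO
After move 3 (F): F=GBGB U=WWOR R=WOWR D=ROYY L=RYOY
Query 1: L[1] = Y
Query 2: L[2] = O
Query 3: R[1] = O
Query 4: D[2] = Y

Answer: Y O O Y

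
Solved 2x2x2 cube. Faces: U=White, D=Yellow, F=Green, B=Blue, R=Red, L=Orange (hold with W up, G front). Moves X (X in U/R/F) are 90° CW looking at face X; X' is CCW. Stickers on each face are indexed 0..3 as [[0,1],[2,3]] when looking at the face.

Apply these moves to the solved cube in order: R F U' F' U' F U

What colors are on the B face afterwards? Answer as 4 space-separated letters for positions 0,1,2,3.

Answer: W B W B

Derivation:
After move 1 (R): R=RRRR U=WGWG F=GYGY D=YBYB B=WBWB
After move 2 (F): F=GGYY U=WGOO R=WRGR D=RRYB L=OYOB
After move 3 (U'): U=GOWO F=OYYY R=GGGR B=WRWB L=WBOB
After move 4 (F'): F=YYOY U=GOGG R=RGRR D=BBYB L=WOOW
After move 5 (U'): U=OGGG F=WOOY R=YYRR B=RGWB L=WROW
After move 6 (F): F=OWYO U=OGWR R=GYGR D=RYYB L=WBOB
After move 7 (U): U=WORG F=GYYO R=RGGR B=WBWB L=OWOB
Query: B face = WBWB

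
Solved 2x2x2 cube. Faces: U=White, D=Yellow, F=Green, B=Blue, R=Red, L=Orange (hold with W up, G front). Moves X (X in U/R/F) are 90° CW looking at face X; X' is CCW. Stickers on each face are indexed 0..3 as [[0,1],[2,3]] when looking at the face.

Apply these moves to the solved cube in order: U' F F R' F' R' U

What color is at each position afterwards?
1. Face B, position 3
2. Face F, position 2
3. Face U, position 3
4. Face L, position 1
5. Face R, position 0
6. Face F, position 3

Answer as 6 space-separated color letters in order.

After move 1 (U'): U=WWWW F=OOGG R=GGRR B=RRBB L=BBOO
After move 2 (F): F=GOGO U=WWOB R=WGWR D=RGYY L=BYOY
After move 3 (F): F=GGOO U=WWYY R=OGBR D=WWYY L=BROG
After move 4 (R'): R=GROB U=WBYR F=GWOY D=WGYO B=YRWB
After move 5 (F'): F=WYGO U=WBGO R=GRWB D=RGYO L=BROY
After move 6 (R'): R=RBGW U=WWGY F=WBGO D=RYYO B=ORGB
After move 7 (U): U=GWYW F=RBGO R=ORGW B=BRGB L=WBOY
Query 1: B[3] = B
Query 2: F[2] = G
Query 3: U[3] = W
Query 4: L[1] = B
Query 5: R[0] = O
Query 6: F[3] = O

Answer: B G W B O O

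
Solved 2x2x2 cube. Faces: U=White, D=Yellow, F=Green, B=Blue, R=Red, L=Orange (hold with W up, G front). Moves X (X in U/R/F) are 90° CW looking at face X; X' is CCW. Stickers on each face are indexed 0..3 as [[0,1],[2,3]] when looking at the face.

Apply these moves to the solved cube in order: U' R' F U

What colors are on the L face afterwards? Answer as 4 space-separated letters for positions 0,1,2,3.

After move 1 (U'): U=WWWW F=OOGG R=GGRR B=RRBB L=BBOO
After move 2 (R'): R=GRGR U=WBWR F=OWGW D=YOYG B=YRYB
After move 3 (F): F=GOWW U=WBOB R=WRRR D=GGYG L=BYOO
After move 4 (U): U=OWBB F=WRWW R=YRRR B=BYYB L=GOOO
Query: L face = GOOO

Answer: G O O O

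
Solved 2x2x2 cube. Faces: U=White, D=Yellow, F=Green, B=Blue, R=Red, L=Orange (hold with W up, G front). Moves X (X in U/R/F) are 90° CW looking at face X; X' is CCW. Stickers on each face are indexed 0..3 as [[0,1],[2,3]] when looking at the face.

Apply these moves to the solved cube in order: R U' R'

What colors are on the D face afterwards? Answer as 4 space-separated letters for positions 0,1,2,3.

Answer: Y O Y Y

Derivation:
After move 1 (R): R=RRRR U=WGWG F=GYGY D=YBYB B=WBWB
After move 2 (U'): U=GGWW F=OOGY R=GYRR B=RRWB L=WBOO
After move 3 (R'): R=YRGR U=GWWR F=OGGW D=YOYY B=BRBB
Query: D face = YOYY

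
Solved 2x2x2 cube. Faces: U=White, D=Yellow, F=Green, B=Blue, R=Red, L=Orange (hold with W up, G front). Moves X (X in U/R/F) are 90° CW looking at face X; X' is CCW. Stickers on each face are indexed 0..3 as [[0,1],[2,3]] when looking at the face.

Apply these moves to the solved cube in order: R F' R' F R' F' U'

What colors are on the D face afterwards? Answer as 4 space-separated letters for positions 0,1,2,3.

Answer: O Y Y G

Derivation:
After move 1 (R): R=RRRR U=WGWG F=GYGY D=YBYB B=WBWB
After move 2 (F'): F=YYGG U=WGRR R=BRYR D=OOYB L=OGOW
After move 3 (R'): R=RRBY U=WWRW F=YGGR D=OYYG B=BBOB
After move 4 (F): F=GYRG U=WWWG R=RRWY D=BRYG L=OOOY
After move 5 (R'): R=RYRW U=WOWB F=GWRG D=BYYG B=GBRB
After move 6 (F'): F=WGGR U=WORR R=YYBW D=OYYG L=OBOW
After move 7 (U'): U=ORWR F=OBGR R=WGBW B=YYRB L=GBOW
Query: D face = OYYG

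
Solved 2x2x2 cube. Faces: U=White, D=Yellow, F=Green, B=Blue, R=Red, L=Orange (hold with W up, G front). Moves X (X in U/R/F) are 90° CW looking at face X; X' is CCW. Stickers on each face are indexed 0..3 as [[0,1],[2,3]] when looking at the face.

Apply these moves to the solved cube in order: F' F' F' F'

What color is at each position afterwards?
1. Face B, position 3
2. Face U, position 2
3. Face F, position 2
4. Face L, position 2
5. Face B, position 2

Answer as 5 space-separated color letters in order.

After move 1 (F'): F=GGGG U=WWRR R=YRYR D=OOYY L=OWOW
After move 2 (F'): F=GGGG U=WWYY R=OROR D=WWYY L=OROR
After move 3 (F'): F=GGGG U=WWOO R=WRWR D=RRYY L=OYOY
After move 4 (F'): F=GGGG U=WWWW R=RRRR D=YYYY L=OOOO
Query 1: B[3] = B
Query 2: U[2] = W
Query 3: F[2] = G
Query 4: L[2] = O
Query 5: B[2] = B

Answer: B W G O B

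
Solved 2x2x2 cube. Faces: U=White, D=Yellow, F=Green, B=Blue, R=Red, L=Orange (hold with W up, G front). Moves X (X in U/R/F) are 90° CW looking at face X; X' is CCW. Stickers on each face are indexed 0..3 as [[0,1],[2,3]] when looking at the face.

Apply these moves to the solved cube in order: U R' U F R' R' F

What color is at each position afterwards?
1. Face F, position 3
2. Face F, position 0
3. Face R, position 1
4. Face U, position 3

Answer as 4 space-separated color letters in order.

After move 1 (U): U=WWWW F=RRGG R=BBRR B=OOBB L=GGOO
After move 2 (R'): R=BRBR U=WBWO F=RWGW D=YRYG B=YOYB
After move 3 (U): U=WWOB F=BRGW R=YOBR B=GGYB L=RWOO
After move 4 (F): F=GBWR U=WWOW R=OOBR D=BYYG L=RYOR
After move 5 (R'): R=OROB U=WYOG F=GWWW D=BBYR B=GGYB
After move 6 (R'): R=RBOO U=WYOG F=GYWG D=BWYW B=RGBB
After move 7 (F): F=WGGY U=WYRY R=OBGO D=ORYW L=RBOW
Query 1: F[3] = Y
Query 2: F[0] = W
Query 3: R[1] = B
Query 4: U[3] = Y

Answer: Y W B Y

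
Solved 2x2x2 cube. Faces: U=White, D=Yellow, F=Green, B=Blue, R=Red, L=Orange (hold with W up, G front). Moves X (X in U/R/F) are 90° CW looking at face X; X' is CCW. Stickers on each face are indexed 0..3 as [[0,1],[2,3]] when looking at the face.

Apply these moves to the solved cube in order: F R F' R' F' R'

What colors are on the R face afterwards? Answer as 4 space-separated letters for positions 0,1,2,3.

Answer: R R Y Y

Derivation:
After move 1 (F): F=GGGG U=WWOO R=WRWR D=RRYY L=OYOY
After move 2 (R): R=WWRR U=WGOG F=GRGY D=RBYB B=OBWB
After move 3 (F'): F=RYGG U=WGWR R=BWRR D=YYYB L=OGOO
After move 4 (R'): R=WRBR U=WWWO F=RGGR D=YYYG B=BBYB
After move 5 (F'): F=GRRG U=WWWB R=YRYR D=GOYG L=OOOW
After move 6 (R'): R=RRYY U=WYWB F=GWRB D=GRYG B=GBOB
Query: R face = RRYY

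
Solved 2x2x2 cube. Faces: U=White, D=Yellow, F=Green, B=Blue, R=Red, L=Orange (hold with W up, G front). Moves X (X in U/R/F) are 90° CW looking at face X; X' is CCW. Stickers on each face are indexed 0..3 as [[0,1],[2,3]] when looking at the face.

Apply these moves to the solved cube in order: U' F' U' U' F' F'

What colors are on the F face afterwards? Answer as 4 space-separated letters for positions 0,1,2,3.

Answer: G O R R

Derivation:
After move 1 (U'): U=WWWW F=OOGG R=GGRR B=RRBB L=BBOO
After move 2 (F'): F=OGOG U=WWGR R=YGYR D=BOYY L=BWOW
After move 3 (U'): U=WRWG F=BWOG R=OGYR B=YGBB L=RROW
After move 4 (U'): U=RGWW F=RROG R=BWYR B=OGBB L=YGOW
After move 5 (F'): F=RGRO U=RGBY R=OWBR D=GWYY L=YWOW
After move 6 (F'): F=GORR U=RGOB R=WWGR D=WWYY L=YYOB
Query: F face = GORR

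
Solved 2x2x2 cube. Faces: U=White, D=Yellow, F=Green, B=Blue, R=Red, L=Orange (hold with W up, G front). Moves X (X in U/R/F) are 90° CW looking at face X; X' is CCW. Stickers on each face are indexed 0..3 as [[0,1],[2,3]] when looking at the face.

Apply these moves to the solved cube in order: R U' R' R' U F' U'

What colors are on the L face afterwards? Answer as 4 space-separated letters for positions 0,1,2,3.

Answer: W B O B

Derivation:
After move 1 (R): R=RRRR U=WGWG F=GYGY D=YBYB B=WBWB
After move 2 (U'): U=GGWW F=OOGY R=GYRR B=RRWB L=WBOO
After move 3 (R'): R=YRGR U=GWWR F=OGGW D=YOYY B=BRBB
After move 4 (R'): R=RRYG U=GBWB F=OWGR D=YGYW B=YROB
After move 5 (U): U=WGBB F=RRGR R=YRYG B=WBOB L=OWOO
After move 6 (F'): F=RRRG U=WGYY R=GRYG D=WOYW L=OBOB
After move 7 (U'): U=GYWY F=OBRG R=RRYG B=GROB L=WBOB
Query: L face = WBOB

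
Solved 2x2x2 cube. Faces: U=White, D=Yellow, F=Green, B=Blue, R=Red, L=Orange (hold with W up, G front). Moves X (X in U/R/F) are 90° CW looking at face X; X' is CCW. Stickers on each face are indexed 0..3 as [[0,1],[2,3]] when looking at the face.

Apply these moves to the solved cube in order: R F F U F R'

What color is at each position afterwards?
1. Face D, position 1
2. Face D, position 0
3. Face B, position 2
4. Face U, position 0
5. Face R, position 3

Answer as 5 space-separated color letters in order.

Answer: O O W B G

Derivation:
After move 1 (R): R=RRRR U=WGWG F=GYGY D=YBYB B=WBWB
After move 2 (F): F=GGYY U=WGOO R=WRGR D=RRYB L=OYOB
After move 3 (F): F=YGYG U=WGBY R=OROR D=GWYB L=OROR
After move 4 (U): U=BWYG F=ORYG R=WBOR B=ORWB L=YGOR
After move 5 (F): F=YOGR U=BWRG R=YBGR D=OWYB L=YGOW
After move 6 (R'): R=BRYG U=BWRO F=YWGG D=OOYR B=BRWB
Query 1: D[1] = O
Query 2: D[0] = O
Query 3: B[2] = W
Query 4: U[0] = B
Query 5: R[3] = G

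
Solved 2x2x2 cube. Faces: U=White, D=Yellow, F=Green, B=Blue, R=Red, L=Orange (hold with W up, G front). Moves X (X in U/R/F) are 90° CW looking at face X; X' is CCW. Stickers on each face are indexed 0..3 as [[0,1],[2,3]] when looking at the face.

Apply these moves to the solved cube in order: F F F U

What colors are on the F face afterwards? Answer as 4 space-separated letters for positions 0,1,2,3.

After move 1 (F): F=GGGG U=WWOO R=WRWR D=RRYY L=OYOY
After move 2 (F): F=GGGG U=WWYY R=OROR D=WWYY L=OROR
After move 3 (F): F=GGGG U=WWRR R=YRYR D=OOYY L=OWOW
After move 4 (U): U=RWRW F=YRGG R=BBYR B=OWBB L=GGOW
Query: F face = YRGG

Answer: Y R G G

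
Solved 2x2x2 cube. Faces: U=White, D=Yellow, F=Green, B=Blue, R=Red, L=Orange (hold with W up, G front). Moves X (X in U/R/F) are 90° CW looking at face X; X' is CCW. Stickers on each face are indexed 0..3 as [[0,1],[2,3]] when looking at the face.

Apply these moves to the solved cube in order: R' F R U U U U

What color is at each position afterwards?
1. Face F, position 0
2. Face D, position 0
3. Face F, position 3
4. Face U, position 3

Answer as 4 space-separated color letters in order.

After move 1 (R'): R=RRRR U=WBWB F=GWGW D=YGYG B=YBYB
After move 2 (F): F=GGWW U=WBOO R=WRBR D=RRYG L=OYOG
After move 3 (R): R=BWRR U=WGOW F=GRWG D=RYYY B=OBBB
After move 4 (U): U=OWWG F=BWWG R=OBRR B=OYBB L=GROG
After move 5 (U): U=WOGW F=OBWG R=OYRR B=GRBB L=BWOG
After move 6 (U): U=GWWO F=OYWG R=GRRR B=BWBB L=OBOG
After move 7 (U): U=WGOW F=GRWG R=BWRR B=OBBB L=OYOG
Query 1: F[0] = G
Query 2: D[0] = R
Query 3: F[3] = G
Query 4: U[3] = W

Answer: G R G W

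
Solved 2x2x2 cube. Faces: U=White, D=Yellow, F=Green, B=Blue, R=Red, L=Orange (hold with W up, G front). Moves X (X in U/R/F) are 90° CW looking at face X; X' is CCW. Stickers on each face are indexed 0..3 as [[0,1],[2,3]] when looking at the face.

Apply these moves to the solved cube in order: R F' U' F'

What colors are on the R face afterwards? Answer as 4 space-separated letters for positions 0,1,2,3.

Answer: O Y O R

Derivation:
After move 1 (R): R=RRRR U=WGWG F=GYGY D=YBYB B=WBWB
After move 2 (F'): F=YYGG U=WGRR R=BRYR D=OOYB L=OGOW
After move 3 (U'): U=GRWR F=OGGG R=YYYR B=BRWB L=WBOW
After move 4 (F'): F=GGOG U=GRYY R=OYOR D=BWYB L=WROW
Query: R face = OYOR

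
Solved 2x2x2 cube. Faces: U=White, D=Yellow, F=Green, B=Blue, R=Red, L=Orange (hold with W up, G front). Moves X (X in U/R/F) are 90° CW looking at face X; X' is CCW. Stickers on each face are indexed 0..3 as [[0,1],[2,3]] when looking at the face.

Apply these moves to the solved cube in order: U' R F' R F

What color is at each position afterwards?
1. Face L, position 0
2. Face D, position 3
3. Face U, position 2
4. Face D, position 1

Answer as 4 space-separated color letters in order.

After move 1 (U'): U=WWWW F=OOGG R=GGRR B=RRBB L=BBOO
After move 2 (R): R=RGRG U=WOWG F=OYGY D=YBYR B=WRWB
After move 3 (F'): F=YYOG U=WORR R=BGYG D=BOYR L=BGOW
After move 4 (R): R=YBGG U=WYRG F=YOOR D=BWYW B=RROB
After move 5 (F): F=OYRO U=WYWG R=RBGG D=GYYW L=BBOW
Query 1: L[0] = B
Query 2: D[3] = W
Query 3: U[2] = W
Query 4: D[1] = Y

Answer: B W W Y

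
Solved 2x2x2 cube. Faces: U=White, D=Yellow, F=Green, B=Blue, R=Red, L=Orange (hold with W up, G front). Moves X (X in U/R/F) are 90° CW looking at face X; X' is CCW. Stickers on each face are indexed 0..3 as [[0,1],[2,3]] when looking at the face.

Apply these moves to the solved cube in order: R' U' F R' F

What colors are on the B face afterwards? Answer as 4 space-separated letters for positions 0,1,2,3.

Answer: G R G B

Derivation:
After move 1 (R'): R=RRRR U=WBWB F=GWGW D=YGYG B=YBYB
After move 2 (U'): U=BBWW F=OOGW R=GWRR B=RRYB L=YBOO
After move 3 (F): F=GOWO U=BBOB R=WWWR D=RGYG L=YYOG
After move 4 (R'): R=WRWW U=BYOR F=GBWB D=ROYO B=GRGB
After move 5 (F): F=WGBB U=BYGY R=ORRW D=WWYO L=YROO
Query: B face = GRGB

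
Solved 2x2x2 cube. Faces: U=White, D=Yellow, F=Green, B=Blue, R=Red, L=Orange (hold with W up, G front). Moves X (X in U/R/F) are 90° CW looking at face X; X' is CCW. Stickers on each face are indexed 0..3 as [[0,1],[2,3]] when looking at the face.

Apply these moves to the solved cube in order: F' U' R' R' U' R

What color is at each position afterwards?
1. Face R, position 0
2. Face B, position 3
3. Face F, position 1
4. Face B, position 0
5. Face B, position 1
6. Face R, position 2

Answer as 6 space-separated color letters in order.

After move 1 (F'): F=GGGG U=WWRR R=YRYR D=OOYY L=OWOW
After move 2 (U'): U=WRWR F=OWGG R=GGYR B=YRBB L=BBOW
After move 3 (R'): R=GRGY U=WBWY F=ORGR D=OWYG B=YROB
After move 4 (R'): R=RYGG U=WOWY F=OBGY D=ORYR B=GRWB
After move 5 (U'): U=OYWW F=BBGY R=OBGG B=RYWB L=GROW
After move 6 (R): R=GOGB U=OBWY F=BRGR D=OWYR B=WYYB
Query 1: R[0] = G
Query 2: B[3] = B
Query 3: F[1] = R
Query 4: B[0] = W
Query 5: B[1] = Y
Query 6: R[2] = G

Answer: G B R W Y G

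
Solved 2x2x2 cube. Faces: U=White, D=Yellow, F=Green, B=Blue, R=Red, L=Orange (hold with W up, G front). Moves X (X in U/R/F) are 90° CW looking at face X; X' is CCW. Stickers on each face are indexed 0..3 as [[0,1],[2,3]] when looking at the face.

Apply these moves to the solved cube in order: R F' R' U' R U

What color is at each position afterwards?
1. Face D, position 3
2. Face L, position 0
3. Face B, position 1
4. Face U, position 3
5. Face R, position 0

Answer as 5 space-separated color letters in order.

After move 1 (R): R=RRRR U=WGWG F=GYGY D=YBYB B=WBWB
After move 2 (F'): F=YYGG U=WGRR R=BRYR D=OOYB L=OGOW
After move 3 (R'): R=RRBY U=WWRW F=YGGR D=OYYG B=BBOB
After move 4 (U'): U=WWWR F=OGGR R=YGBY B=RROB L=BBOW
After move 5 (R): R=BYYG U=WGWR F=OYGG D=OOYR B=RRWB
After move 6 (U): U=WWRG F=BYGG R=RRYG B=BBWB L=OYOW
Query 1: D[3] = R
Query 2: L[0] = O
Query 3: B[1] = B
Query 4: U[3] = G
Query 5: R[0] = R

Answer: R O B G R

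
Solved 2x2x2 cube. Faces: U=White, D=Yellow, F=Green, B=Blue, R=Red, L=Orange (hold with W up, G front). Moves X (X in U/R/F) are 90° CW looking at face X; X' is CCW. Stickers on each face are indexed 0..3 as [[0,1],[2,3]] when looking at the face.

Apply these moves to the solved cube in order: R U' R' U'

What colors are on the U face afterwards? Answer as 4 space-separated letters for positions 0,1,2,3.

Answer: W R G W

Derivation:
After move 1 (R): R=RRRR U=WGWG F=GYGY D=YBYB B=WBWB
After move 2 (U'): U=GGWW F=OOGY R=GYRR B=RRWB L=WBOO
After move 3 (R'): R=YRGR U=GWWR F=OGGW D=YOYY B=BRBB
After move 4 (U'): U=WRGW F=WBGW R=OGGR B=YRBB L=BROO
Query: U face = WRGW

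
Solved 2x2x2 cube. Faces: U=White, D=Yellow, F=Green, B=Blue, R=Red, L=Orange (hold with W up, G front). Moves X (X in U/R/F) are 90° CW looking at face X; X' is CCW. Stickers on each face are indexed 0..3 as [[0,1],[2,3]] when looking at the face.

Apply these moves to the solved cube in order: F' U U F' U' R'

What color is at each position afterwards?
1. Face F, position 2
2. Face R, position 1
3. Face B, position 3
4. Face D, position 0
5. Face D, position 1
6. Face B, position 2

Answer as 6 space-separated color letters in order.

After move 1 (F'): F=GGGG U=WWRR R=YRYR D=OOYY L=OWOW
After move 2 (U): U=RWRW F=YRGG R=BBYR B=OWBB L=GGOW
After move 3 (U): U=RRWW F=BBGG R=OWYR B=GGBB L=YROW
After move 4 (F'): F=BGBG U=RROY R=OWOR D=RWYY L=YWOW
After move 5 (U'): U=RYRO F=YWBG R=BGOR B=OWBB L=GGOW
After move 6 (R'): R=GRBO U=RBRO F=YYBO D=RWYG B=YWWB
Query 1: F[2] = B
Query 2: R[1] = R
Query 3: B[3] = B
Query 4: D[0] = R
Query 5: D[1] = W
Query 6: B[2] = W

Answer: B R B R W W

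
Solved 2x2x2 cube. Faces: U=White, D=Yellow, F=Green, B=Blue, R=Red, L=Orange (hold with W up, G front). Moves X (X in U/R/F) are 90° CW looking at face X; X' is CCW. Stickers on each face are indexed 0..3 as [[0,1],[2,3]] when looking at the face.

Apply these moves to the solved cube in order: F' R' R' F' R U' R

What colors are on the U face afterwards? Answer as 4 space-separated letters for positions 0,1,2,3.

After move 1 (F'): F=GGGG U=WWRR R=YRYR D=OOYY L=OWOW
After move 2 (R'): R=RRYY U=WBRB F=GWGR D=OGYG B=YBOB
After move 3 (R'): R=RYRY U=WORY F=GBGB D=OWYR B=GBGB
After move 4 (F'): F=BBGG U=WORR R=WYOY D=WWYR L=OYOR
After move 5 (R): R=OWYY U=WBRG F=BWGR D=WGYG B=RBOB
After move 6 (U'): U=BGWR F=OYGR R=BWYY B=OWOB L=RBOR
After move 7 (R): R=YBYW U=BYWR F=OGGG D=WOYO B=RWGB
Query: U face = BYWR

Answer: B Y W R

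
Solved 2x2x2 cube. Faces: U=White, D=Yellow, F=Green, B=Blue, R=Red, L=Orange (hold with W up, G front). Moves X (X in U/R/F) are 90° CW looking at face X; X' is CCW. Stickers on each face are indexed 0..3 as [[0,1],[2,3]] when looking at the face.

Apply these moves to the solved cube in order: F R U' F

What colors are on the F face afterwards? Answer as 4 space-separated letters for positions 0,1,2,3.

After move 1 (F): F=GGGG U=WWOO R=WRWR D=RRYY L=OYOY
After move 2 (R): R=WWRR U=WGOG F=GRGY D=RBYB B=OBWB
After move 3 (U'): U=GGWO F=OYGY R=GRRR B=WWWB L=OBOY
After move 4 (F): F=GOYY U=GGYB R=WROR D=RGYB L=OROB
Query: F face = GOYY

Answer: G O Y Y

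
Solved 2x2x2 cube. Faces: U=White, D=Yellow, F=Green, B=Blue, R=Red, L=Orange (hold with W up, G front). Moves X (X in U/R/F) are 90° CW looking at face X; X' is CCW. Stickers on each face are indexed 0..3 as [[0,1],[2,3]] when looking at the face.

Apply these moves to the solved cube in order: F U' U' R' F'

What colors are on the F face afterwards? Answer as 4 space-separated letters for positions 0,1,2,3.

Answer: O W B G

Derivation:
After move 1 (F): F=GGGG U=WWOO R=WRWR D=RRYY L=OYOY
After move 2 (U'): U=WOWO F=OYGG R=GGWR B=WRBB L=BBOY
After move 3 (U'): U=OOWW F=BBGG R=OYWR B=GGBB L=WROY
After move 4 (R'): R=YROW U=OBWG F=BOGW D=RBYG B=YGRB
After move 5 (F'): F=OWBG U=OBYO R=BRRW D=RYYG L=WGOW
Query: F face = OWBG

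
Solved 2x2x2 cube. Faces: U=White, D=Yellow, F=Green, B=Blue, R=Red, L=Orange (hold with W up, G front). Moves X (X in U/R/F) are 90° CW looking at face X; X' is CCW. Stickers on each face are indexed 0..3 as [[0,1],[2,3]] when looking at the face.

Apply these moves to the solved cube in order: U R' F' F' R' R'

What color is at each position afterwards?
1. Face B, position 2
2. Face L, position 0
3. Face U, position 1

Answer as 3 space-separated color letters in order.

After move 1 (U): U=WWWW F=RRGG R=BBRR B=OOBB L=GGOO
After move 2 (R'): R=BRBR U=WBWO F=RWGW D=YRYG B=YOYB
After move 3 (F'): F=WWRG U=WBBB R=RRYR D=GOYG L=GOOW
After move 4 (F'): F=WGWR U=WBRY R=ORGR D=OWYG L=GBOB
After move 5 (R'): R=RROG U=WYRY F=WBWY D=OGYR B=GOWB
After move 6 (R'): R=RGRO U=WWRG F=WYWY D=OBYY B=ROGB
Query 1: B[2] = G
Query 2: L[0] = G
Query 3: U[1] = W

Answer: G G W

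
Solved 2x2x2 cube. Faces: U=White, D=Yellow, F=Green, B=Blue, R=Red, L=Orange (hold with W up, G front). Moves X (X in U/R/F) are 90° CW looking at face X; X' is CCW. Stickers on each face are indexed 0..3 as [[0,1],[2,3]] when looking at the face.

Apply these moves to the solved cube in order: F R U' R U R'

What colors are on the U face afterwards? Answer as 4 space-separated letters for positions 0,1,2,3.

Answer: W G Y O

Derivation:
After move 1 (F): F=GGGG U=WWOO R=WRWR D=RRYY L=OYOY
After move 2 (R): R=WWRR U=WGOG F=GRGY D=RBYB B=OBWB
After move 3 (U'): U=GGWO F=OYGY R=GRRR B=WWWB L=OBOY
After move 4 (R): R=RGRR U=GYWY F=OBGB D=RWYW B=OWGB
After move 5 (U): U=WGYY F=RGGB R=OWRR B=OBGB L=OBOY
After move 6 (R'): R=WROR U=WGYO F=RGGY D=RGYB B=WBWB
Query: U face = WGYO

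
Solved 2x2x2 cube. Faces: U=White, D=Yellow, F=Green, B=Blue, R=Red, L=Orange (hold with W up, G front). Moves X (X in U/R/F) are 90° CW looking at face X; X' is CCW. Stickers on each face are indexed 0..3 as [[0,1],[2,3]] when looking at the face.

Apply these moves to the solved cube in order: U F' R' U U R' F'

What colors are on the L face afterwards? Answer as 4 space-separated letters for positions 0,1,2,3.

After move 1 (U): U=WWWW F=RRGG R=BBRR B=OOBB L=GGOO
After move 2 (F'): F=RGRG U=WWBR R=YBYR D=GOYY L=GWOW
After move 3 (R'): R=BRYY U=WBBO F=RWRR D=GGYG B=YOOB
After move 4 (U): U=BWOB F=BRRR R=YOYY B=GWOB L=RWOW
After move 5 (U): U=OBBW F=YORR R=GWYY B=RWOB L=BROW
After move 6 (R'): R=WYGY U=OOBR F=YBRW D=GOYR B=GWGB
After move 7 (F'): F=BWYR U=OOWG R=OYGY D=RWYR L=BROB
Query: L face = BROB

Answer: B R O B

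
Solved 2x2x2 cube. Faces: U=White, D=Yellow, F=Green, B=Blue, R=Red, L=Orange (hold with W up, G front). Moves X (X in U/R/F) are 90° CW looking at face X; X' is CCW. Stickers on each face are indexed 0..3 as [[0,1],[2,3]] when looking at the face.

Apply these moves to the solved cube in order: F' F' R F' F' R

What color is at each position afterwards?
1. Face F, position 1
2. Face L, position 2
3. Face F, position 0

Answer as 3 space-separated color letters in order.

Answer: Y O Y

Derivation:
After move 1 (F'): F=GGGG U=WWRR R=YRYR D=OOYY L=OWOW
After move 2 (F'): F=GGGG U=WWYY R=OROR D=WWYY L=OROR
After move 3 (R): R=OORR U=WGYG F=GWGY D=WBYB B=YBWB
After move 4 (F'): F=WYGG U=WGOR R=BOWR D=RRYB L=OGOY
After move 5 (F'): F=YGWG U=WGBW R=RORR D=GYYB L=OROO
After move 6 (R): R=RRRO U=WGBG F=YYWB D=GWYY B=WBGB
Query 1: F[1] = Y
Query 2: L[2] = O
Query 3: F[0] = Y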